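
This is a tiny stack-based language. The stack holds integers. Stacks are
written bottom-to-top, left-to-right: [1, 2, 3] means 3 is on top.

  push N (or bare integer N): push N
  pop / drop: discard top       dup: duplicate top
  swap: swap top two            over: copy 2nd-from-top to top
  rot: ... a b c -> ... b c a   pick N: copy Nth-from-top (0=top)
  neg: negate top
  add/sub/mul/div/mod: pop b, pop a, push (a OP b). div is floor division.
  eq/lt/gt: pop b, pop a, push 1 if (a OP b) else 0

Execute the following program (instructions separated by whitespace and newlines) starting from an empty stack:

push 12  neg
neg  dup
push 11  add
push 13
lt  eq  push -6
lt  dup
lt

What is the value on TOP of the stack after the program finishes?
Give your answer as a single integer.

Answer: 0

Derivation:
After 'push 12': [12]
After 'neg': [-12]
After 'neg': [12]
After 'dup': [12, 12]
After 'push 11': [12, 12, 11]
After 'add': [12, 23]
After 'push 13': [12, 23, 13]
After 'lt': [12, 0]
After 'eq': [0]
After 'push -6': [0, -6]
After 'lt': [0]
After 'dup': [0, 0]
After 'lt': [0]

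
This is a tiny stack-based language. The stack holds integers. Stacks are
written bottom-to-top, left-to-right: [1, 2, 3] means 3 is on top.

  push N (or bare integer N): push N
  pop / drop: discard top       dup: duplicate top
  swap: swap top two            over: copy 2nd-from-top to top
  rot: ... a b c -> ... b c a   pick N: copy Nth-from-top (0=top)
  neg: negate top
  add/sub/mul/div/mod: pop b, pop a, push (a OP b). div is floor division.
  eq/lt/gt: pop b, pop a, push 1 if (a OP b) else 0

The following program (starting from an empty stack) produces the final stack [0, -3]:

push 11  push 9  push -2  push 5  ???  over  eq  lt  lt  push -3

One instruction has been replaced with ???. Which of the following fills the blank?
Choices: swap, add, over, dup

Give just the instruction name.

Stack before ???: [11, 9, -2, 5]
Stack after ???:  [11, 9, 3]
Checking each choice:
  swap: produces [11, 0, -3]
  add: MATCH
  over: produces [11, 9, 1, -3]
  dup: produces [11, 9, 1, -3]


Answer: add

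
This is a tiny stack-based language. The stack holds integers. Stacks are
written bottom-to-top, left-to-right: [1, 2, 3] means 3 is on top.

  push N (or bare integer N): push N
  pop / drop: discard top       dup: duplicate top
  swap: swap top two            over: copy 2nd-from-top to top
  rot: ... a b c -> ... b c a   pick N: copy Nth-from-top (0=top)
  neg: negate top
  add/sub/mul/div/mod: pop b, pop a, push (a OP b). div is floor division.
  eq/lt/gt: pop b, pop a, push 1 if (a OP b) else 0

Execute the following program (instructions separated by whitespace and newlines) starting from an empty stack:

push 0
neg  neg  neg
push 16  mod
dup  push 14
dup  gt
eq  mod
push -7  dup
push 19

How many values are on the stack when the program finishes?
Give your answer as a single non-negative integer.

After 'push 0': stack = [0] (depth 1)
After 'neg': stack = [0] (depth 1)
After 'neg': stack = [0] (depth 1)
After 'neg': stack = [0] (depth 1)
After 'push 16': stack = [0, 16] (depth 2)
After 'mod': stack = [0] (depth 1)
After 'dup': stack = [0, 0] (depth 2)
After 'push 14': stack = [0, 0, 14] (depth 3)
After 'dup': stack = [0, 0, 14, 14] (depth 4)
After 'gt': stack = [0, 0, 0] (depth 3)
After 'eq': stack = [0, 1] (depth 2)
After 'mod': stack = [0] (depth 1)
After 'push -7': stack = [0, -7] (depth 2)
After 'dup': stack = [0, -7, -7] (depth 3)
After 'push 19': stack = [0, -7, -7, 19] (depth 4)

Answer: 4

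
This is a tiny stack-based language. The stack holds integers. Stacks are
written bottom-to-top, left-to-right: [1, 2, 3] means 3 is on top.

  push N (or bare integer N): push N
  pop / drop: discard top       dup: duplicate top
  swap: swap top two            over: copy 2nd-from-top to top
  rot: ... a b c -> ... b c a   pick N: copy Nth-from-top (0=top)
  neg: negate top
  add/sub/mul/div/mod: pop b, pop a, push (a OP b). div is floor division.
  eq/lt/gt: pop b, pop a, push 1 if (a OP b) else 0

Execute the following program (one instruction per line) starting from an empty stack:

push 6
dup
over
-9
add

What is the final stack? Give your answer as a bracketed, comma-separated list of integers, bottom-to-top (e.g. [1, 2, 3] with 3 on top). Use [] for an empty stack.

After 'push 6': [6]
After 'dup': [6, 6]
After 'over': [6, 6, 6]
After 'push -9': [6, 6, 6, -9]
After 'add': [6, 6, -3]

Answer: [6, 6, -3]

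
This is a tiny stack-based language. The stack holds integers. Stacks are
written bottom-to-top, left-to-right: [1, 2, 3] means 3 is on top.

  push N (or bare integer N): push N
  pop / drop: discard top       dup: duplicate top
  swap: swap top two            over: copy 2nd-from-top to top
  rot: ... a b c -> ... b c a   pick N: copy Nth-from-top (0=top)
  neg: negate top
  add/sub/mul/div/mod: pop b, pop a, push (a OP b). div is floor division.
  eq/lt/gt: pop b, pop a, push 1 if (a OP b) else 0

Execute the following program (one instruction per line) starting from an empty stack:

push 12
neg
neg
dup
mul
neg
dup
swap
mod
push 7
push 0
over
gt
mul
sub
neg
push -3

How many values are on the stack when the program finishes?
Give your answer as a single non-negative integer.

Answer: 2

Derivation:
After 'push 12': stack = [12] (depth 1)
After 'neg': stack = [-12] (depth 1)
After 'neg': stack = [12] (depth 1)
After 'dup': stack = [12, 12] (depth 2)
After 'mul': stack = [144] (depth 1)
After 'neg': stack = [-144] (depth 1)
After 'dup': stack = [-144, -144] (depth 2)
After 'swap': stack = [-144, -144] (depth 2)
After 'mod': stack = [0] (depth 1)
After 'push 7': stack = [0, 7] (depth 2)
After 'push 0': stack = [0, 7, 0] (depth 3)
After 'over': stack = [0, 7, 0, 7] (depth 4)
After 'gt': stack = [0, 7, 0] (depth 3)
After 'mul': stack = [0, 0] (depth 2)
After 'sub': stack = [0] (depth 1)
After 'neg': stack = [0] (depth 1)
After 'push -3': stack = [0, -3] (depth 2)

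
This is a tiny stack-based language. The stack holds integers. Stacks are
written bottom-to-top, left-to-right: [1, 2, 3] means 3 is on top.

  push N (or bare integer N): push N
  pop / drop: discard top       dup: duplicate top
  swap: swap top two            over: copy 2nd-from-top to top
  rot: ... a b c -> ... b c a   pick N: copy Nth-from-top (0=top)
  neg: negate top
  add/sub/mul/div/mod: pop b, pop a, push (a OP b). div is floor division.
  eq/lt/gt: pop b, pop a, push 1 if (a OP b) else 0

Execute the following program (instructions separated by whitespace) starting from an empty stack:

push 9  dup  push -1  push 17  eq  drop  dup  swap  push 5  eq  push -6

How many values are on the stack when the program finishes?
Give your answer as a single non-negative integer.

After 'push 9': stack = [9] (depth 1)
After 'dup': stack = [9, 9] (depth 2)
After 'push -1': stack = [9, 9, -1] (depth 3)
After 'push 17': stack = [9, 9, -1, 17] (depth 4)
After 'eq': stack = [9, 9, 0] (depth 3)
After 'drop': stack = [9, 9] (depth 2)
After 'dup': stack = [9, 9, 9] (depth 3)
After 'swap': stack = [9, 9, 9] (depth 3)
After 'push 5': stack = [9, 9, 9, 5] (depth 4)
After 'eq': stack = [9, 9, 0] (depth 3)
After 'push -6': stack = [9, 9, 0, -6] (depth 4)

Answer: 4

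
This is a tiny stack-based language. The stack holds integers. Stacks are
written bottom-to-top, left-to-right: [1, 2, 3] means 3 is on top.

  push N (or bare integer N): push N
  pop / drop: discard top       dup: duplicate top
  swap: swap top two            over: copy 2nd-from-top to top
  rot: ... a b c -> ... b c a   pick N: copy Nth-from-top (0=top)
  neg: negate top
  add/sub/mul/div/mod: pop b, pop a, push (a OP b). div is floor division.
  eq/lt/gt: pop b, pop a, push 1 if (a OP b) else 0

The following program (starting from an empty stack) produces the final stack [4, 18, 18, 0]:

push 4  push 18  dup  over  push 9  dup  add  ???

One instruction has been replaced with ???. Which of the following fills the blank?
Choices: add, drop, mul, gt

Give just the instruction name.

Stack before ???: [4, 18, 18, 18, 18]
Stack after ???:  [4, 18, 18, 0]
Checking each choice:
  add: produces [4, 18, 18, 36]
  drop: produces [4, 18, 18, 18]
  mul: produces [4, 18, 18, 324]
  gt: MATCH


Answer: gt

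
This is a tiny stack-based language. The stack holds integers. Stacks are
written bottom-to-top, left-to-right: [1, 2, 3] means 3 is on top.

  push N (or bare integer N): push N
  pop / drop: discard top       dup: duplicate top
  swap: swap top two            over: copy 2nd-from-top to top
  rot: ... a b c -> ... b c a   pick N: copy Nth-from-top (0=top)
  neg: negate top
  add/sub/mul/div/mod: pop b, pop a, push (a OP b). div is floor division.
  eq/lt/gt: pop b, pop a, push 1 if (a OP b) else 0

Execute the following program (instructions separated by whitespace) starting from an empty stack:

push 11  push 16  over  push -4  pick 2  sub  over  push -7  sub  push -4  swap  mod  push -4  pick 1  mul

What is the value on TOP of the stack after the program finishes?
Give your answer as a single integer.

After 'push 11': [11]
After 'push 16': [11, 16]
After 'over': [11, 16, 11]
After 'push -4': [11, 16, 11, -4]
After 'pick 2': [11, 16, 11, -4, 16]
After 'sub': [11, 16, 11, -20]
After 'over': [11, 16, 11, -20, 11]
After 'push -7': [11, 16, 11, -20, 11, -7]
After 'sub': [11, 16, 11, -20, 18]
After 'push -4': [11, 16, 11, -20, 18, -4]
After 'swap': [11, 16, 11, -20, -4, 18]
After 'mod': [11, 16, 11, -20, 14]
After 'push -4': [11, 16, 11, -20, 14, -4]
After 'pick 1': [11, 16, 11, -20, 14, -4, 14]
After 'mul': [11, 16, 11, -20, 14, -56]

Answer: -56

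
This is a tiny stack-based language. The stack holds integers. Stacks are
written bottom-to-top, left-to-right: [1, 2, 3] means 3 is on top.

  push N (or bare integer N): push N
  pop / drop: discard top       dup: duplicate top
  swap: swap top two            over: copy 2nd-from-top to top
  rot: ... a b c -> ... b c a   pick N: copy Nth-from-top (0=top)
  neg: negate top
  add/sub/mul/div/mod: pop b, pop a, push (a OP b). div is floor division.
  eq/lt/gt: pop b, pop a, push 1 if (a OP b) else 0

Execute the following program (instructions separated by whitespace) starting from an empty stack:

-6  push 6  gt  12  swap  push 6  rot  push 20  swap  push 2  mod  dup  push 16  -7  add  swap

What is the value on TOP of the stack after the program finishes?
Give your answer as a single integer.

Answer: 0

Derivation:
After 'push -6': [-6]
After 'push 6': [-6, 6]
After 'gt': [0]
After 'push 12': [0, 12]
After 'swap': [12, 0]
After 'push 6': [12, 0, 6]
After 'rot': [0, 6, 12]
After 'push 20': [0, 6, 12, 20]
After 'swap': [0, 6, 20, 12]
After 'push 2': [0, 6, 20, 12, 2]
After 'mod': [0, 6, 20, 0]
After 'dup': [0, 6, 20, 0, 0]
After 'push 16': [0, 6, 20, 0, 0, 16]
After 'push -7': [0, 6, 20, 0, 0, 16, -7]
After 'add': [0, 6, 20, 0, 0, 9]
After 'swap': [0, 6, 20, 0, 9, 0]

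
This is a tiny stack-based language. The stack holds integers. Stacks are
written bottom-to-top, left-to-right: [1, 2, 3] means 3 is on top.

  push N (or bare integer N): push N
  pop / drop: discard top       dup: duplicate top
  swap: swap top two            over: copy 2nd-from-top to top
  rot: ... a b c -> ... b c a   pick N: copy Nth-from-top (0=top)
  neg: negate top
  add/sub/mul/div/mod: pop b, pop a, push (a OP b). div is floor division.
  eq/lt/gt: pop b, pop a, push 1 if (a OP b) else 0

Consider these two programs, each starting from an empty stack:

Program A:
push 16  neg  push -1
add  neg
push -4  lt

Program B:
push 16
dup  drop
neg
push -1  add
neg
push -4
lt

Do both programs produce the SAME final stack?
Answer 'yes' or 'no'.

Program A trace:
  After 'push 16': [16]
  After 'neg': [-16]
  After 'push -1': [-16, -1]
  After 'add': [-17]
  After 'neg': [17]
  After 'push -4': [17, -4]
  After 'lt': [0]
Program A final stack: [0]

Program B trace:
  After 'push 16': [16]
  After 'dup': [16, 16]
  After 'drop': [16]
  After 'neg': [-16]
  After 'push -1': [-16, -1]
  After 'add': [-17]
  After 'neg': [17]
  After 'push -4': [17, -4]
  After 'lt': [0]
Program B final stack: [0]
Same: yes

Answer: yes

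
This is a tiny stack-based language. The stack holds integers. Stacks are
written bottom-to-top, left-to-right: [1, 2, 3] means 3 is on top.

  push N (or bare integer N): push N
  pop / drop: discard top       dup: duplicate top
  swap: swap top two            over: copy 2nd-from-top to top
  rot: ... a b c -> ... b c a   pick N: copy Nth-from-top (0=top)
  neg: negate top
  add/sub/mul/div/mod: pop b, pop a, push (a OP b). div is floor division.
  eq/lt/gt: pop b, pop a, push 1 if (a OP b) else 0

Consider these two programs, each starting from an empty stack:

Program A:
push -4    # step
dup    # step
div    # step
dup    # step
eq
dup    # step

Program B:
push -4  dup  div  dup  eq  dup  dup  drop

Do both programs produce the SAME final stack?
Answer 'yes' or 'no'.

Program A trace:
  After 'push -4': [-4]
  After 'dup': [-4, -4]
  After 'div': [1]
  After 'dup': [1, 1]
  After 'eq': [1]
  After 'dup': [1, 1]
Program A final stack: [1, 1]

Program B trace:
  After 'push -4': [-4]
  After 'dup': [-4, -4]
  After 'div': [1]
  After 'dup': [1, 1]
  After 'eq': [1]
  After 'dup': [1, 1]
  After 'dup': [1, 1, 1]
  After 'drop': [1, 1]
Program B final stack: [1, 1]
Same: yes

Answer: yes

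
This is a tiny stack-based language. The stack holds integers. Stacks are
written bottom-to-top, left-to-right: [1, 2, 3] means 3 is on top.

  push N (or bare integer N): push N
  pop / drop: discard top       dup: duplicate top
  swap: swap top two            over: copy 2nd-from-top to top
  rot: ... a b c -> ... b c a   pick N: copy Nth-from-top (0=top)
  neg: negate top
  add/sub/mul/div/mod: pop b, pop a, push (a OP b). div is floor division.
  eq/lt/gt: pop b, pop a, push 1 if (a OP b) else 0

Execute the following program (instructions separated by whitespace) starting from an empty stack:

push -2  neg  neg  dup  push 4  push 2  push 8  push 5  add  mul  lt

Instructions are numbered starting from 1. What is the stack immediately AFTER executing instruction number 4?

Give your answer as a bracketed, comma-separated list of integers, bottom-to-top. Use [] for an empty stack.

Answer: [-2, -2]

Derivation:
Step 1 ('push -2'): [-2]
Step 2 ('neg'): [2]
Step 3 ('neg'): [-2]
Step 4 ('dup'): [-2, -2]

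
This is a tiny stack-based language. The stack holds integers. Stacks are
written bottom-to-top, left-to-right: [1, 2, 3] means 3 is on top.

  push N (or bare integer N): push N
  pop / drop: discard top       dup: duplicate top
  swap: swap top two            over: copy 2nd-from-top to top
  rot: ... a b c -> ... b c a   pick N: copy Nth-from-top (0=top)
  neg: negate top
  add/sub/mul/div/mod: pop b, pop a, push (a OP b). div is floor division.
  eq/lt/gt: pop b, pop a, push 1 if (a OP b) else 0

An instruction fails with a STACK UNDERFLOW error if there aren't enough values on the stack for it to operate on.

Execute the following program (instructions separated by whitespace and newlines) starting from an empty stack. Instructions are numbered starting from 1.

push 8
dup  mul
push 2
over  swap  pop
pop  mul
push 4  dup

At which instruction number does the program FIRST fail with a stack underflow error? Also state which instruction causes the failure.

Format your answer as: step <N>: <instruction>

Step 1 ('push 8'): stack = [8], depth = 1
Step 2 ('dup'): stack = [8, 8], depth = 2
Step 3 ('mul'): stack = [64], depth = 1
Step 4 ('push 2'): stack = [64, 2], depth = 2
Step 5 ('over'): stack = [64, 2, 64], depth = 3
Step 6 ('swap'): stack = [64, 64, 2], depth = 3
Step 7 ('pop'): stack = [64, 64], depth = 2
Step 8 ('pop'): stack = [64], depth = 1
Step 9 ('mul'): needs 2 value(s) but depth is 1 — STACK UNDERFLOW

Answer: step 9: mul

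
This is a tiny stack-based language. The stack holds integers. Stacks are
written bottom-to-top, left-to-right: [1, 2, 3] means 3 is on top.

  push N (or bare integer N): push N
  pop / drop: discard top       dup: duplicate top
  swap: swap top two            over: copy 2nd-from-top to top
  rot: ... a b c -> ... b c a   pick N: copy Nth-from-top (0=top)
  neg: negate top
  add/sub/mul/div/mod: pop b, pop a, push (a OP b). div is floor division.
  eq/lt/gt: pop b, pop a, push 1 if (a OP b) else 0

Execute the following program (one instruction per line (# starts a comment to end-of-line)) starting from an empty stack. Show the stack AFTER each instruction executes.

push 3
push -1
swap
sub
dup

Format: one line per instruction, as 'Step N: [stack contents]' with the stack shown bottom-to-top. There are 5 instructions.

Step 1: [3]
Step 2: [3, -1]
Step 3: [-1, 3]
Step 4: [-4]
Step 5: [-4, -4]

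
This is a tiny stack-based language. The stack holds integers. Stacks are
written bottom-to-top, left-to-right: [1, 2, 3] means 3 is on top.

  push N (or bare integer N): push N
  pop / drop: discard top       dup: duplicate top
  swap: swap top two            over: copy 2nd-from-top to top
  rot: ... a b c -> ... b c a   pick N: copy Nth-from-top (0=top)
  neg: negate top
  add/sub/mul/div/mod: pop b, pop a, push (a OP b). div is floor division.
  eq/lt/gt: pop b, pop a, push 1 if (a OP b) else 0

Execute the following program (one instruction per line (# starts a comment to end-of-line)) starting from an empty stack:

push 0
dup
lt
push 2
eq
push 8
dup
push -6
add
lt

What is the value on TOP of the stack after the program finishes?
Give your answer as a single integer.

After 'push 0': [0]
After 'dup': [0, 0]
After 'lt': [0]
After 'push 2': [0, 2]
After 'eq': [0]
After 'push 8': [0, 8]
After 'dup': [0, 8, 8]
After 'push -6': [0, 8, 8, -6]
After 'add': [0, 8, 2]
After 'lt': [0, 0]

Answer: 0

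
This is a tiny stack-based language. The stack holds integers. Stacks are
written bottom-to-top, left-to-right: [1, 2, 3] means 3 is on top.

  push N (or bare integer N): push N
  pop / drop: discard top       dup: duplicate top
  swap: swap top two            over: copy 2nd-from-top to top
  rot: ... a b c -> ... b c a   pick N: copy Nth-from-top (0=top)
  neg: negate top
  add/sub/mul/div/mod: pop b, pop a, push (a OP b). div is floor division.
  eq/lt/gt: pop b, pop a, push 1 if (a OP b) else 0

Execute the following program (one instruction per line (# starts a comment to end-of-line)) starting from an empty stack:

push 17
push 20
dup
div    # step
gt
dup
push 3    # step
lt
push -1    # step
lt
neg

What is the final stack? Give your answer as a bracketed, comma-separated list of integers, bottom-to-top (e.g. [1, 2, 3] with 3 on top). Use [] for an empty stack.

Answer: [1, 0]

Derivation:
After 'push 17': [17]
After 'push 20': [17, 20]
After 'dup': [17, 20, 20]
After 'div': [17, 1]
After 'gt': [1]
After 'dup': [1, 1]
After 'push 3': [1, 1, 3]
After 'lt': [1, 1]
After 'push -1': [1, 1, -1]
After 'lt': [1, 0]
After 'neg': [1, 0]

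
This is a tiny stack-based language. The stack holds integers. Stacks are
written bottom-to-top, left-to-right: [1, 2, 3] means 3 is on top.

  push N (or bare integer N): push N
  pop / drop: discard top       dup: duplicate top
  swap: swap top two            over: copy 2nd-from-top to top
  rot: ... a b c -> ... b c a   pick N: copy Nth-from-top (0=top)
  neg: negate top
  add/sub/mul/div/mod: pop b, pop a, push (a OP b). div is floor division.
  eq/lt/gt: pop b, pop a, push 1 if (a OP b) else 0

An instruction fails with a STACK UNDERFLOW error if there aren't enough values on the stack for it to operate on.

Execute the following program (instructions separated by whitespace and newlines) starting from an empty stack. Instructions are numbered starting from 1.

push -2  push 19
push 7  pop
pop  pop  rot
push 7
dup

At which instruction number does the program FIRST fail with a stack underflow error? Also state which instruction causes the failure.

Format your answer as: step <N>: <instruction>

Answer: step 7: rot

Derivation:
Step 1 ('push -2'): stack = [-2], depth = 1
Step 2 ('push 19'): stack = [-2, 19], depth = 2
Step 3 ('push 7'): stack = [-2, 19, 7], depth = 3
Step 4 ('pop'): stack = [-2, 19], depth = 2
Step 5 ('pop'): stack = [-2], depth = 1
Step 6 ('pop'): stack = [], depth = 0
Step 7 ('rot'): needs 3 value(s) but depth is 0 — STACK UNDERFLOW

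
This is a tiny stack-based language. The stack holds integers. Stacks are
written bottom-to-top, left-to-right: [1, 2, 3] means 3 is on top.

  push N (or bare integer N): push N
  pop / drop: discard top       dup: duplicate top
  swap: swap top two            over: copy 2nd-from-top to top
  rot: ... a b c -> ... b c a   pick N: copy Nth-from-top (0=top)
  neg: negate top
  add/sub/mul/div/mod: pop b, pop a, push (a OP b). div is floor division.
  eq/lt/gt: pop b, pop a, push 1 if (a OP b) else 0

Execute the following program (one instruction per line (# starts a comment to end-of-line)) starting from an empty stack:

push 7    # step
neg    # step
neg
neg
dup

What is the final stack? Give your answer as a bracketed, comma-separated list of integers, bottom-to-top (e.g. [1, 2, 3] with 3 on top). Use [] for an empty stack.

After 'push 7': [7]
After 'neg': [-7]
After 'neg': [7]
After 'neg': [-7]
After 'dup': [-7, -7]

Answer: [-7, -7]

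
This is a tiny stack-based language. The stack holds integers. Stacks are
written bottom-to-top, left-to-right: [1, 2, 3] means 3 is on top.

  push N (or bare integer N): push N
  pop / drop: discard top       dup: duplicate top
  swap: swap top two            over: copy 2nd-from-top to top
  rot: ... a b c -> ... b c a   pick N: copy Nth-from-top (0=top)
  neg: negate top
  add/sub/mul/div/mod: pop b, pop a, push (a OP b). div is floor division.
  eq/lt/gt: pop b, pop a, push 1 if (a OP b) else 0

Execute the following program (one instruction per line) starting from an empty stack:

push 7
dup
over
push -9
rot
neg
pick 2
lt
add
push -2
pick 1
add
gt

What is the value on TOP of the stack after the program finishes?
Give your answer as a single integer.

Answer: 1

Derivation:
After 'push 7': [7]
After 'dup': [7, 7]
After 'over': [7, 7, 7]
After 'push -9': [7, 7, 7, -9]
After 'rot': [7, 7, -9, 7]
After 'neg': [7, 7, -9, -7]
After 'pick 2': [7, 7, -9, -7, 7]
After 'lt': [7, 7, -9, 1]
After 'add': [7, 7, -8]
After 'push -2': [7, 7, -8, -2]
After 'pick 1': [7, 7, -8, -2, -8]
After 'add': [7, 7, -8, -10]
After 'gt': [7, 7, 1]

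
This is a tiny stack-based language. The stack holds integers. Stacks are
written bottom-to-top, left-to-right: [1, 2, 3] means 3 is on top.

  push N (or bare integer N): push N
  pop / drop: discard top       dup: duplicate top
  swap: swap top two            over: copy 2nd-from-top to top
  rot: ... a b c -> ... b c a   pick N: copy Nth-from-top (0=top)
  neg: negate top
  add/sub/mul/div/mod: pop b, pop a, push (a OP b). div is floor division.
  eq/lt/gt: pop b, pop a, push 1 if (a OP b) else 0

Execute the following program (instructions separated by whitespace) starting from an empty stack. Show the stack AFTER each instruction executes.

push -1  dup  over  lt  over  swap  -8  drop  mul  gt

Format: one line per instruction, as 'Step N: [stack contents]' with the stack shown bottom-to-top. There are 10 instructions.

Step 1: [-1]
Step 2: [-1, -1]
Step 3: [-1, -1, -1]
Step 4: [-1, 0]
Step 5: [-1, 0, -1]
Step 6: [-1, -1, 0]
Step 7: [-1, -1, 0, -8]
Step 8: [-1, -1, 0]
Step 9: [-1, 0]
Step 10: [0]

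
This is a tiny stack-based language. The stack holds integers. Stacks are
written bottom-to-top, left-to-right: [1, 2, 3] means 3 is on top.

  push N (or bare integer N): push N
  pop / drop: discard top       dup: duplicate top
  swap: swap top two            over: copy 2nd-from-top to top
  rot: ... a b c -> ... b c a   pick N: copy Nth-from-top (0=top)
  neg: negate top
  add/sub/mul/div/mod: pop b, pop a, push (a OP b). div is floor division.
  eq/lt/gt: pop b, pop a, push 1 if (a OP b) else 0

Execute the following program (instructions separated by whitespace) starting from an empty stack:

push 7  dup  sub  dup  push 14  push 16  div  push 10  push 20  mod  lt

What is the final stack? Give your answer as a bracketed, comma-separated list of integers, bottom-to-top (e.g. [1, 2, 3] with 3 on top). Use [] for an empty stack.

Answer: [0, 0, 1]

Derivation:
After 'push 7': [7]
After 'dup': [7, 7]
After 'sub': [0]
After 'dup': [0, 0]
After 'push 14': [0, 0, 14]
After 'push 16': [0, 0, 14, 16]
After 'div': [0, 0, 0]
After 'push 10': [0, 0, 0, 10]
After 'push 20': [0, 0, 0, 10, 20]
After 'mod': [0, 0, 0, 10]
After 'lt': [0, 0, 1]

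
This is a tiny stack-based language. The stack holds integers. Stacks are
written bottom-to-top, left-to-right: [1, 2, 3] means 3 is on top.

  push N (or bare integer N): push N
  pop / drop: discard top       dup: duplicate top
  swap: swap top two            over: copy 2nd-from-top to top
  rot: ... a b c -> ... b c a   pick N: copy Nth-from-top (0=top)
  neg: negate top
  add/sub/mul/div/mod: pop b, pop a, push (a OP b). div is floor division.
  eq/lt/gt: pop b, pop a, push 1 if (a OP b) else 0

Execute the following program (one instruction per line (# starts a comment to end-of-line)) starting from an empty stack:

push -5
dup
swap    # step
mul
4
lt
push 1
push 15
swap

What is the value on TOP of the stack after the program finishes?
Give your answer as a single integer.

Answer: 1

Derivation:
After 'push -5': [-5]
After 'dup': [-5, -5]
After 'swap': [-5, -5]
After 'mul': [25]
After 'push 4': [25, 4]
After 'lt': [0]
After 'push 1': [0, 1]
After 'push 15': [0, 1, 15]
After 'swap': [0, 15, 1]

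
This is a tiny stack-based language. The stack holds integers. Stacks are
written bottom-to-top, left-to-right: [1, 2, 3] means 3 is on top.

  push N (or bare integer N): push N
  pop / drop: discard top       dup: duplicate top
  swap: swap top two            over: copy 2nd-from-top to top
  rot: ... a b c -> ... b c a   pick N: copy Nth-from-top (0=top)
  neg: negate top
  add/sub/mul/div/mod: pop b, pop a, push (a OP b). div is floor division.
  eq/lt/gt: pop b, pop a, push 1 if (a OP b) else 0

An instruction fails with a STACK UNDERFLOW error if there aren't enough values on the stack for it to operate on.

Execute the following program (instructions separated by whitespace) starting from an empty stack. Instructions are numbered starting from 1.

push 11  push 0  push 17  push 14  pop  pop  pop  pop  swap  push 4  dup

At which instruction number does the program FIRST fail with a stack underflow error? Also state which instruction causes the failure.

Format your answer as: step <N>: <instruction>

Step 1 ('push 11'): stack = [11], depth = 1
Step 2 ('push 0'): stack = [11, 0], depth = 2
Step 3 ('push 17'): stack = [11, 0, 17], depth = 3
Step 4 ('push 14'): stack = [11, 0, 17, 14], depth = 4
Step 5 ('pop'): stack = [11, 0, 17], depth = 3
Step 6 ('pop'): stack = [11, 0], depth = 2
Step 7 ('pop'): stack = [11], depth = 1
Step 8 ('pop'): stack = [], depth = 0
Step 9 ('swap'): needs 2 value(s) but depth is 0 — STACK UNDERFLOW

Answer: step 9: swap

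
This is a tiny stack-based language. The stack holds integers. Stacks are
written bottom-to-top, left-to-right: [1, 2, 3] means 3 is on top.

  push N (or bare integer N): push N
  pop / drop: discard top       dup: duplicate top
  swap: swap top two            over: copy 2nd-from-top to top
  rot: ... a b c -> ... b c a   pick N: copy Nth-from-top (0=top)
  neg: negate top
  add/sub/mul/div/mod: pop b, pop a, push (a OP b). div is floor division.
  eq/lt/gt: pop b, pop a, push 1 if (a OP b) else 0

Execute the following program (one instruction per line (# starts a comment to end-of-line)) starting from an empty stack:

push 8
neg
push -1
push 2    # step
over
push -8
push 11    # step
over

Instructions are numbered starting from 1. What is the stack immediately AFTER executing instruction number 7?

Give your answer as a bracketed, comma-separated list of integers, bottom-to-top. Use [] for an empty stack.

Answer: [-8, -1, 2, -1, -8, 11]

Derivation:
Step 1 ('push 8'): [8]
Step 2 ('neg'): [-8]
Step 3 ('push -1'): [-8, -1]
Step 4 ('push 2'): [-8, -1, 2]
Step 5 ('over'): [-8, -1, 2, -1]
Step 6 ('push -8'): [-8, -1, 2, -1, -8]
Step 7 ('push 11'): [-8, -1, 2, -1, -8, 11]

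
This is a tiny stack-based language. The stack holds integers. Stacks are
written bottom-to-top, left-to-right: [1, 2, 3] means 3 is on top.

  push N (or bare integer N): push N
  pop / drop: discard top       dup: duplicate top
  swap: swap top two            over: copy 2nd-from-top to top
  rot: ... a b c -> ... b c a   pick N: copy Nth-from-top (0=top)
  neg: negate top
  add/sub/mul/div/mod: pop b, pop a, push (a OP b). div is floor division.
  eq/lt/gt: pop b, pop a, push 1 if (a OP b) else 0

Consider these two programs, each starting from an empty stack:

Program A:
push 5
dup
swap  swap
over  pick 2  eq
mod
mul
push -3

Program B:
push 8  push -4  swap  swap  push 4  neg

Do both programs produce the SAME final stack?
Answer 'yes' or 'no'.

Answer: no

Derivation:
Program A trace:
  After 'push 5': [5]
  After 'dup': [5, 5]
  After 'swap': [5, 5]
  After 'swap': [5, 5]
  After 'over': [5, 5, 5]
  After 'pick 2': [5, 5, 5, 5]
  After 'eq': [5, 5, 1]
  After 'mod': [5, 0]
  After 'mul': [0]
  After 'push -3': [0, -3]
Program A final stack: [0, -3]

Program B trace:
  After 'push 8': [8]
  After 'push -4': [8, -4]
  After 'swap': [-4, 8]
  After 'swap': [8, -4]
  After 'push 4': [8, -4, 4]
  After 'neg': [8, -4, -4]
Program B final stack: [8, -4, -4]
Same: no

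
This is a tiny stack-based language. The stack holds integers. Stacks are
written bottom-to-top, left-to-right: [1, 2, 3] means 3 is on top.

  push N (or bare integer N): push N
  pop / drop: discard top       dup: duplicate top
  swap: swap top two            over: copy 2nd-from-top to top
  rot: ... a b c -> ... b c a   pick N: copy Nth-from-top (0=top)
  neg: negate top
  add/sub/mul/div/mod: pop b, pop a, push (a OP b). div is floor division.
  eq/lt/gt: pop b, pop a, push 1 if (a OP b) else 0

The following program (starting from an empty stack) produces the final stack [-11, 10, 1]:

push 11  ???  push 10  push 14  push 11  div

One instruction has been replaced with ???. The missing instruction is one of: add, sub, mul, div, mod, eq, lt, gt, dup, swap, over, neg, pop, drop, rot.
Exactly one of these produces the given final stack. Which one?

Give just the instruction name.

Answer: neg

Derivation:
Stack before ???: [11]
Stack after ???:  [-11]
The instruction that transforms [11] -> [-11] is: neg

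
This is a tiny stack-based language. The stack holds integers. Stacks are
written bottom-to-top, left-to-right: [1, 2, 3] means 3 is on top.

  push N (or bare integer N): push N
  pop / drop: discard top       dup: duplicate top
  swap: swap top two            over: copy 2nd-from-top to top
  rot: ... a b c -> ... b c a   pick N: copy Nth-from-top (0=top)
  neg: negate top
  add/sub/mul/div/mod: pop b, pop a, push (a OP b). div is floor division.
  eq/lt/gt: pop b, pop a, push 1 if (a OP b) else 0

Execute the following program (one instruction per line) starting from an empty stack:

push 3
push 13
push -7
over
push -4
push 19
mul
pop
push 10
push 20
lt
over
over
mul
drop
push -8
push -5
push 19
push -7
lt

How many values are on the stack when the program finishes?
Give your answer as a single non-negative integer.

After 'push 3': stack = [3] (depth 1)
After 'push 13': stack = [3, 13] (depth 2)
After 'push -7': stack = [3, 13, -7] (depth 3)
After 'over': stack = [3, 13, -7, 13] (depth 4)
After 'push -4': stack = [3, 13, -7, 13, -4] (depth 5)
After 'push 19': stack = [3, 13, -7, 13, -4, 19] (depth 6)
After 'mul': stack = [3, 13, -7, 13, -76] (depth 5)
After 'pop': stack = [3, 13, -7, 13] (depth 4)
After 'push 10': stack = [3, 13, -7, 13, 10] (depth 5)
After 'push 20': stack = [3, 13, -7, 13, 10, 20] (depth 6)
After 'lt': stack = [3, 13, -7, 13, 1] (depth 5)
After 'over': stack = [3, 13, -7, 13, 1, 13] (depth 6)
After 'over': stack = [3, 13, -7, 13, 1, 13, 1] (depth 7)
After 'mul': stack = [3, 13, -7, 13, 1, 13] (depth 6)
After 'drop': stack = [3, 13, -7, 13, 1] (depth 5)
After 'push -8': stack = [3, 13, -7, 13, 1, -8] (depth 6)
After 'push -5': stack = [3, 13, -7, 13, 1, -8, -5] (depth 7)
After 'push 19': stack = [3, 13, -7, 13, 1, -8, -5, 19] (depth 8)
After 'push -7': stack = [3, 13, -7, 13, 1, -8, -5, 19, -7] (depth 9)
After 'lt': stack = [3, 13, -7, 13, 1, -8, -5, 0] (depth 8)

Answer: 8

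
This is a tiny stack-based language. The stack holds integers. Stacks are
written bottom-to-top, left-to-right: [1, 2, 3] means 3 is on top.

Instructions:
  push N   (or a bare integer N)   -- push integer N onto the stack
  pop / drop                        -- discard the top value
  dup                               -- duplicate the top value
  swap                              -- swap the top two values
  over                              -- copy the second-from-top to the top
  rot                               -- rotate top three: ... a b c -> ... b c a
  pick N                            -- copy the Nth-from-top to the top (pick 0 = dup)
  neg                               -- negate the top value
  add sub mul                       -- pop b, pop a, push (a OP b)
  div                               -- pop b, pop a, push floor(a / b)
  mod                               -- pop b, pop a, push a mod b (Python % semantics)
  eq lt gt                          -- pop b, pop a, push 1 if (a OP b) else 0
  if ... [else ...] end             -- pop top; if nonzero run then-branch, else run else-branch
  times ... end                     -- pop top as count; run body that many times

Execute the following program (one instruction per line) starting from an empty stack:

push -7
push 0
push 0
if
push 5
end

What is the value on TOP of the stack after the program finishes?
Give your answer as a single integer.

Answer: 0

Derivation:
After 'push -7': [-7]
After 'push 0': [-7, 0]
After 'push 0': [-7, 0, 0]
After 'if': [-7, 0]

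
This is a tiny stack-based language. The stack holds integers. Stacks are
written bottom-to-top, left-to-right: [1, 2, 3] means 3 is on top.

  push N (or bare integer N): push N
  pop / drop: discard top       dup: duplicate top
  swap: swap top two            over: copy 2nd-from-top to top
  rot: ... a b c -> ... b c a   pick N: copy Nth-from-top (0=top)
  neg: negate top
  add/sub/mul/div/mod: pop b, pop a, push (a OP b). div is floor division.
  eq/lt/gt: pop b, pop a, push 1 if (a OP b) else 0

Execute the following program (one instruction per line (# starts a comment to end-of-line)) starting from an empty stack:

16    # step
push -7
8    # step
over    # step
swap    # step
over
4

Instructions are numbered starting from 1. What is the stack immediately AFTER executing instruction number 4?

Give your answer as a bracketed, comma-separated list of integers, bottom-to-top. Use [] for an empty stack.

Answer: [16, -7, 8, -7]

Derivation:
Step 1 ('16'): [16]
Step 2 ('push -7'): [16, -7]
Step 3 ('8'): [16, -7, 8]
Step 4 ('over'): [16, -7, 8, -7]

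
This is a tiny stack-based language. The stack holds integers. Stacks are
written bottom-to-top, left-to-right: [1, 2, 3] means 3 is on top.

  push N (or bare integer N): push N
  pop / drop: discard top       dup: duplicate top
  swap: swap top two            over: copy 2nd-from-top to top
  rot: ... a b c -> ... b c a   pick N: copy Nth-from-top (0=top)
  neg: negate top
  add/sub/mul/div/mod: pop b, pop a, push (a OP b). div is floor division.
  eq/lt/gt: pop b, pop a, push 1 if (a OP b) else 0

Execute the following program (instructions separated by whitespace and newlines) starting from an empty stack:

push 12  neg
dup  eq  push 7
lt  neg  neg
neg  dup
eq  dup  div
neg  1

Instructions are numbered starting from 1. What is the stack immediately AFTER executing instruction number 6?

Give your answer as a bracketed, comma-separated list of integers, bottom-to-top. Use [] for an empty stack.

Answer: [1]

Derivation:
Step 1 ('push 12'): [12]
Step 2 ('neg'): [-12]
Step 3 ('dup'): [-12, -12]
Step 4 ('eq'): [1]
Step 5 ('push 7'): [1, 7]
Step 6 ('lt'): [1]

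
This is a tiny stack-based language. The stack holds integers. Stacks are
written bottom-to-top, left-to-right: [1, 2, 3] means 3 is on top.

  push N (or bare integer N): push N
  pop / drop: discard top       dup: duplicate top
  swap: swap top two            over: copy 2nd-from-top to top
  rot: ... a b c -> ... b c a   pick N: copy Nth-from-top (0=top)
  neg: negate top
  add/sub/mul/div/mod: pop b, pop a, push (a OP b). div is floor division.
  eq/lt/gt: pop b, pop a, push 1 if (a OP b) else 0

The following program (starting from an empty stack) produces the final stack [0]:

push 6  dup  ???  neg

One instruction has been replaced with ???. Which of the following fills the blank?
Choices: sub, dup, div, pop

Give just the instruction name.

Answer: sub

Derivation:
Stack before ???: [6, 6]
Stack after ???:  [0]
Checking each choice:
  sub: MATCH
  dup: produces [6, 6, -6]
  div: produces [-1]
  pop: produces [-6]


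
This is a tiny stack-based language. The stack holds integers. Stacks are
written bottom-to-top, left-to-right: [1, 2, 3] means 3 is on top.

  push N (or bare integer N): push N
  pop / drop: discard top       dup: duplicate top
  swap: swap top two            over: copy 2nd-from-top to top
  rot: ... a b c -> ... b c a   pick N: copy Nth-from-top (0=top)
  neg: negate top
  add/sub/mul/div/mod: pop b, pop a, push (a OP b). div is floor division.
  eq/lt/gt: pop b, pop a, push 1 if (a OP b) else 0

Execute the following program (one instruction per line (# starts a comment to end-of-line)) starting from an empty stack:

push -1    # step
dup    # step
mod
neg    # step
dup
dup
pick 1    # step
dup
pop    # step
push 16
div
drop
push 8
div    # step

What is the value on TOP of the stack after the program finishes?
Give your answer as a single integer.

Answer: 0

Derivation:
After 'push -1': [-1]
After 'dup': [-1, -1]
After 'mod': [0]
After 'neg': [0]
After 'dup': [0, 0]
After 'dup': [0, 0, 0]
After 'pick 1': [0, 0, 0, 0]
After 'dup': [0, 0, 0, 0, 0]
After 'pop': [0, 0, 0, 0]
After 'push 16': [0, 0, 0, 0, 16]
After 'div': [0, 0, 0, 0]
After 'drop': [0, 0, 0]
After 'push 8': [0, 0, 0, 8]
After 'div': [0, 0, 0]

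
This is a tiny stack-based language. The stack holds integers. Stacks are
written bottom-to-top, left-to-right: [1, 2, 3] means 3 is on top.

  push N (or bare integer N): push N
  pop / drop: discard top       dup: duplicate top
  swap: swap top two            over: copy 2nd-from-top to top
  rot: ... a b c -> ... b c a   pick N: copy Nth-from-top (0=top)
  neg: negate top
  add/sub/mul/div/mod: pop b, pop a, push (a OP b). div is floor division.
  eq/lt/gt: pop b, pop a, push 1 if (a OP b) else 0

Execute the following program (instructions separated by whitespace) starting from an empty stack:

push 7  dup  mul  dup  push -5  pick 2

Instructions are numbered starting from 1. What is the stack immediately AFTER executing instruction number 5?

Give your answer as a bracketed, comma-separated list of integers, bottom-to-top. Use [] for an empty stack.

Answer: [49, 49, -5]

Derivation:
Step 1 ('push 7'): [7]
Step 2 ('dup'): [7, 7]
Step 3 ('mul'): [49]
Step 4 ('dup'): [49, 49]
Step 5 ('push -5'): [49, 49, -5]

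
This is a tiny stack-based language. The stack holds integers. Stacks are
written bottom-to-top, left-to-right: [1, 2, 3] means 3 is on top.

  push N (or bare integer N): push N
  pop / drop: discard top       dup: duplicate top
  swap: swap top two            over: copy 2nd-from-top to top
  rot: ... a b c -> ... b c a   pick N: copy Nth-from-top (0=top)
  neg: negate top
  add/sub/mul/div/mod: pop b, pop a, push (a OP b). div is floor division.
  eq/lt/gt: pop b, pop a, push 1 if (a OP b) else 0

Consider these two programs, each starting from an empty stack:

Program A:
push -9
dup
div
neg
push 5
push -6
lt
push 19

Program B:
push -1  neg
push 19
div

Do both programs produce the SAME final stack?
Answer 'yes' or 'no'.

Answer: no

Derivation:
Program A trace:
  After 'push -9': [-9]
  After 'dup': [-9, -9]
  After 'div': [1]
  After 'neg': [-1]
  After 'push 5': [-1, 5]
  After 'push -6': [-1, 5, -6]
  After 'lt': [-1, 0]
  After 'push 19': [-1, 0, 19]
Program A final stack: [-1, 0, 19]

Program B trace:
  After 'push -1': [-1]
  After 'neg': [1]
  After 'push 19': [1, 19]
  After 'div': [0]
Program B final stack: [0]
Same: no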